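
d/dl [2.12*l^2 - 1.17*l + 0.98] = 4.24*l - 1.17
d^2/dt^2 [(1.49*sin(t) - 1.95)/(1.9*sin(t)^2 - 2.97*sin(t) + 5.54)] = (-5.3789*sin(t)^5 + 19.74993*sin(t)^4 + 71.84869*sin(t)^3 - 131.655207*sin(t)^2 - 41.724914*sin(t) + 55.682214)/(6.859*sin(t)^6 - 32.1651*sin(t)^5 + 110.27733*sin(t)^4 - 213.771393*sin(t)^3 + 321.545478*sin(t)^2 - 273.462156*sin(t) + 170.031464)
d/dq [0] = 0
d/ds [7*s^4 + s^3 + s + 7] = 28*s^3 + 3*s^2 + 1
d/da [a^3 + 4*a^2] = a*(3*a + 8)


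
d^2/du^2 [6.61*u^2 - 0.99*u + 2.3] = 13.2200000000000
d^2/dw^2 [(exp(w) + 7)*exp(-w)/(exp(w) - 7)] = (exp(3*w) + 35*exp(2*w) - 147*exp(w) + 343)*exp(-w)/(exp(3*w) - 21*exp(2*w) + 147*exp(w) - 343)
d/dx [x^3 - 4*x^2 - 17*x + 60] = 3*x^2 - 8*x - 17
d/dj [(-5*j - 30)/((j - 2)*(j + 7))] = 5*(j^2 + 12*j + 44)/(j^4 + 10*j^3 - 3*j^2 - 140*j + 196)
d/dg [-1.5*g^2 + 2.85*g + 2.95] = 2.85 - 3.0*g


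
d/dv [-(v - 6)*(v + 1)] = 5 - 2*v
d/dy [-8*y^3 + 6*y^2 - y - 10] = -24*y^2 + 12*y - 1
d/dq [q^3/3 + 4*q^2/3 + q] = q^2 + 8*q/3 + 1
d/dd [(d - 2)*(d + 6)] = 2*d + 4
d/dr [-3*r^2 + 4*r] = 4 - 6*r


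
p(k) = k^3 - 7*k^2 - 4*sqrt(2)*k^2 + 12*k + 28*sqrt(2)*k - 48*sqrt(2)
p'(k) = 3*k^2 - 14*k - 8*sqrt(2)*k + 12 + 28*sqrt(2)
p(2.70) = -1.15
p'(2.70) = 5.12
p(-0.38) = -89.37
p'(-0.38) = 61.65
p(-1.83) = -210.82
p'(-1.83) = 107.97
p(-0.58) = -102.26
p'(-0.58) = 67.29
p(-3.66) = -475.30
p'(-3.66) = 184.43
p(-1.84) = -211.90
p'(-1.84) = 108.33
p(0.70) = -37.62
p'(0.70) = 35.35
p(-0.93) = -127.62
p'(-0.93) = 77.73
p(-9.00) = -2286.47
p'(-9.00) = 522.42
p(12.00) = 456.71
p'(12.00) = 179.83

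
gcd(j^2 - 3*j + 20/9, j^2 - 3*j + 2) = 1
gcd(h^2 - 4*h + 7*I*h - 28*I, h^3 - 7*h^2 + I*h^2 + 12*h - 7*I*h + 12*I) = h - 4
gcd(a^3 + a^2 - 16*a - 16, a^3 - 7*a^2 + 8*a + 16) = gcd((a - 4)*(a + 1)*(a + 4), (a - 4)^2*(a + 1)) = a^2 - 3*a - 4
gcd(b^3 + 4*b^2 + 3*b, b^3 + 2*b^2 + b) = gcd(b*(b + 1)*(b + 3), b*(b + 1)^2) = b^2 + b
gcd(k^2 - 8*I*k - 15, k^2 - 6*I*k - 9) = k - 3*I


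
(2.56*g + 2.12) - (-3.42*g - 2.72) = 5.98*g + 4.84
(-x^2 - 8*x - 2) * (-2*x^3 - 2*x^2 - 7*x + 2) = 2*x^5 + 18*x^4 + 27*x^3 + 58*x^2 - 2*x - 4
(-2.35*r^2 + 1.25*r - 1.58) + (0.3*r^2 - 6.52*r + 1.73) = -2.05*r^2 - 5.27*r + 0.15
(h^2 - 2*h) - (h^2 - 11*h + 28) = 9*h - 28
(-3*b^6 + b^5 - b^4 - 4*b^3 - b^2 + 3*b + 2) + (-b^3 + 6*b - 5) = -3*b^6 + b^5 - b^4 - 5*b^3 - b^2 + 9*b - 3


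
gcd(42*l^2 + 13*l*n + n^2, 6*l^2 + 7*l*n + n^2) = 6*l + n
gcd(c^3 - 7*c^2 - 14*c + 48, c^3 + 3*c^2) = c + 3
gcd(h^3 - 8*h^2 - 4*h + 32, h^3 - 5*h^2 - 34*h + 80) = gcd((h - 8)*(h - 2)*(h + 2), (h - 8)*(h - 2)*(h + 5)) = h^2 - 10*h + 16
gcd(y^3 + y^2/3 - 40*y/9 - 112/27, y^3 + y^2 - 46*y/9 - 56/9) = y^2 - y - 28/9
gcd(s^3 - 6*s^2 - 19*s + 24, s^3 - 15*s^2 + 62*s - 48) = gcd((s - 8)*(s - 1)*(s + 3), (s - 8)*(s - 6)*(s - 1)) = s^2 - 9*s + 8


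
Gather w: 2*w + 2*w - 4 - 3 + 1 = 4*w - 6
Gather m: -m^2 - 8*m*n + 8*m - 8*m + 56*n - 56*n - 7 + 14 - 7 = -m^2 - 8*m*n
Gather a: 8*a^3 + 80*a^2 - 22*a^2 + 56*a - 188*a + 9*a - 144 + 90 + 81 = 8*a^3 + 58*a^2 - 123*a + 27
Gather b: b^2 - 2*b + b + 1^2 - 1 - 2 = b^2 - b - 2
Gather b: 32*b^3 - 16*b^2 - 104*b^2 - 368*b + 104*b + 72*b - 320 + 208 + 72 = 32*b^3 - 120*b^2 - 192*b - 40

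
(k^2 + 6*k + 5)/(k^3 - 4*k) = (k^2 + 6*k + 5)/(k*(k^2 - 4))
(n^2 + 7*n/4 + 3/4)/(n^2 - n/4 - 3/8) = 2*(4*n^2 + 7*n + 3)/(8*n^2 - 2*n - 3)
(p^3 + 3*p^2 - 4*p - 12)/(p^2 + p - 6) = p + 2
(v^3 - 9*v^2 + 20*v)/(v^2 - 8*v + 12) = v*(v^2 - 9*v + 20)/(v^2 - 8*v + 12)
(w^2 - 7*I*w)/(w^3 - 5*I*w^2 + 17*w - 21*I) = w/(w^2 + 2*I*w + 3)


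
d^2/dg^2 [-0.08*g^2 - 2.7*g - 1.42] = -0.160000000000000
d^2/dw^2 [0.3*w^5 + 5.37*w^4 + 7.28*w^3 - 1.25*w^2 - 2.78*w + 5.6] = 6.0*w^3 + 64.44*w^2 + 43.68*w - 2.5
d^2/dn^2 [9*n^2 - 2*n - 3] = 18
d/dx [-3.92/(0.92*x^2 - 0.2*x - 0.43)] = (7.2128*x - 0.784)/(-0.92*x^2 + 0.2*x + 0.43)^2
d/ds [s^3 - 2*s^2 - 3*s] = 3*s^2 - 4*s - 3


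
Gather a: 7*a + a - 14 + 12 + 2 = 8*a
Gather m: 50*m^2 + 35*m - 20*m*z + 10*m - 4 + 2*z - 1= 50*m^2 + m*(45 - 20*z) + 2*z - 5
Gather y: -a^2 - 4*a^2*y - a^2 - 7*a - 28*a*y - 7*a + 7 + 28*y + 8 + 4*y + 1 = -2*a^2 - 14*a + y*(-4*a^2 - 28*a + 32) + 16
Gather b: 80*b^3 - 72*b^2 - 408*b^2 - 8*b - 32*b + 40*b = 80*b^3 - 480*b^2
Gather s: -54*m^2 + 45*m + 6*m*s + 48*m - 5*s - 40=-54*m^2 + 93*m + s*(6*m - 5) - 40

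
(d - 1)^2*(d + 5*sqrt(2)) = d^3 - 2*d^2 + 5*sqrt(2)*d^2 - 10*sqrt(2)*d + d + 5*sqrt(2)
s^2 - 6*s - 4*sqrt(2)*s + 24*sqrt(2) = (s - 6)*(s - 4*sqrt(2))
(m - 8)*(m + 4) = m^2 - 4*m - 32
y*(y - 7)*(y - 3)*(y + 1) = y^4 - 9*y^3 + 11*y^2 + 21*y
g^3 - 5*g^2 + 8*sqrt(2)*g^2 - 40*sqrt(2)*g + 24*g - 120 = (g - 5)*(g + 2*sqrt(2))*(g + 6*sqrt(2))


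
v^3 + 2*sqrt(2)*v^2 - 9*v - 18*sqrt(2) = (v - 3)*(v + 3)*(v + 2*sqrt(2))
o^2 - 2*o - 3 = (o - 3)*(o + 1)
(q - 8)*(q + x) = q^2 + q*x - 8*q - 8*x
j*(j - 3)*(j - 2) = j^3 - 5*j^2 + 6*j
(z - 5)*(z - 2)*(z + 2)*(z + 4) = z^4 - z^3 - 24*z^2 + 4*z + 80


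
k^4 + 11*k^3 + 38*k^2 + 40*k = k*(k + 2)*(k + 4)*(k + 5)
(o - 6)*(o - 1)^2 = o^3 - 8*o^2 + 13*o - 6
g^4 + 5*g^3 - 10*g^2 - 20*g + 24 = (g - 2)*(g - 1)*(g + 2)*(g + 6)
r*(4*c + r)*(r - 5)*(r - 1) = 4*c*r^3 - 24*c*r^2 + 20*c*r + r^4 - 6*r^3 + 5*r^2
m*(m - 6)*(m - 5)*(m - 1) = m^4 - 12*m^3 + 41*m^2 - 30*m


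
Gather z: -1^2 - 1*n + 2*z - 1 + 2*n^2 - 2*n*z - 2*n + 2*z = 2*n^2 - 3*n + z*(4 - 2*n) - 2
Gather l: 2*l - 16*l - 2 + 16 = 14 - 14*l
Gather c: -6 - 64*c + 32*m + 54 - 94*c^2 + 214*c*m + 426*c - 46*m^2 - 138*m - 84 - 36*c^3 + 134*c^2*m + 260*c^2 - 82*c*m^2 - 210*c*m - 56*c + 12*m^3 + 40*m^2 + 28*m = -36*c^3 + c^2*(134*m + 166) + c*(-82*m^2 + 4*m + 306) + 12*m^3 - 6*m^2 - 78*m - 36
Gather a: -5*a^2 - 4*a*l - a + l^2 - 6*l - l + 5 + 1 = -5*a^2 + a*(-4*l - 1) + l^2 - 7*l + 6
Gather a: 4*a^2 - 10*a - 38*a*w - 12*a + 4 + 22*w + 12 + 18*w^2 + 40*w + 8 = 4*a^2 + a*(-38*w - 22) + 18*w^2 + 62*w + 24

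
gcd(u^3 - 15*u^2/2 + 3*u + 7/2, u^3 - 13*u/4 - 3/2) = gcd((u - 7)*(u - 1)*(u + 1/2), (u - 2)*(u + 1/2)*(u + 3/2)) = u + 1/2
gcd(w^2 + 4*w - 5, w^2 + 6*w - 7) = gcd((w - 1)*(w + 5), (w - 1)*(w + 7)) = w - 1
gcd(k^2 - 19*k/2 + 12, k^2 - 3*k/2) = k - 3/2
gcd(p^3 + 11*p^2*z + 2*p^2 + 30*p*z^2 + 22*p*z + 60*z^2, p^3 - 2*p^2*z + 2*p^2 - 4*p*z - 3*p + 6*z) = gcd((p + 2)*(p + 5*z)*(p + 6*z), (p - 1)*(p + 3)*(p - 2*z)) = 1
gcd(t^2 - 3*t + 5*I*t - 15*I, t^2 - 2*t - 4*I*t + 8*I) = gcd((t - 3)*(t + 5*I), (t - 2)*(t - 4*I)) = 1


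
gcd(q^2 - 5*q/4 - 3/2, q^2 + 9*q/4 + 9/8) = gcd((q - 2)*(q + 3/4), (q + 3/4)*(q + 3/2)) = q + 3/4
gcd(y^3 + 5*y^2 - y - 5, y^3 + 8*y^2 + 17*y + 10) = y^2 + 6*y + 5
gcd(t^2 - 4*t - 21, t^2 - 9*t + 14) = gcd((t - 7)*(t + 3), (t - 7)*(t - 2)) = t - 7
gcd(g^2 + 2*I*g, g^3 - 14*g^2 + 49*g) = g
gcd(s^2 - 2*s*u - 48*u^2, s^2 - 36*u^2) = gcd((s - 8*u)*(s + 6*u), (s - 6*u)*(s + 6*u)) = s + 6*u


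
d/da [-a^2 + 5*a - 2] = 5 - 2*a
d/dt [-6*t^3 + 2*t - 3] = 2 - 18*t^2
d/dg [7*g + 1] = 7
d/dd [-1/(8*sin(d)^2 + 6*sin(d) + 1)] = 2*(8*sin(d) + 3)*cos(d)/(8*sin(d)^2 + 6*sin(d) + 1)^2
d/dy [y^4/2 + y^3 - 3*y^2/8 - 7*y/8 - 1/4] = 2*y^3 + 3*y^2 - 3*y/4 - 7/8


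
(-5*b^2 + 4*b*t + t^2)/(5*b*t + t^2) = (-b + t)/t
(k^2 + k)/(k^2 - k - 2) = k/(k - 2)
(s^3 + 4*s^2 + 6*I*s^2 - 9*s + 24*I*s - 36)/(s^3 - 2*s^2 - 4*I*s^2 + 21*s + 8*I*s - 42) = (s^2 + s*(4 + 3*I) + 12*I)/(s^2 - s*(2 + 7*I) + 14*I)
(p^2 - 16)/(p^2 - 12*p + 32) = (p + 4)/(p - 8)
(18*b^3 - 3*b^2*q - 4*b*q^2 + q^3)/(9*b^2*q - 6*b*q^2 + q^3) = (2*b + q)/q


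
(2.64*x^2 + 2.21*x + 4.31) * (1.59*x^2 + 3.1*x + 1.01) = 4.1976*x^4 + 11.6979*x^3 + 16.3703*x^2 + 15.5931*x + 4.3531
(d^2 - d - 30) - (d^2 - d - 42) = 12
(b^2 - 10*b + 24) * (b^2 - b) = b^4 - 11*b^3 + 34*b^2 - 24*b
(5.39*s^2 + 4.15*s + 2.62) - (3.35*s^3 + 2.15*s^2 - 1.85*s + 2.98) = -3.35*s^3 + 3.24*s^2 + 6.0*s - 0.36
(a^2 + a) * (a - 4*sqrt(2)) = a^3 - 4*sqrt(2)*a^2 + a^2 - 4*sqrt(2)*a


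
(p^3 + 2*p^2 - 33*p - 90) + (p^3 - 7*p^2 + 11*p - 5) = 2*p^3 - 5*p^2 - 22*p - 95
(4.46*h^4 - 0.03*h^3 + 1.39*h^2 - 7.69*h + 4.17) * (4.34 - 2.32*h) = -10.3472*h^5 + 19.426*h^4 - 3.355*h^3 + 23.8734*h^2 - 43.049*h + 18.0978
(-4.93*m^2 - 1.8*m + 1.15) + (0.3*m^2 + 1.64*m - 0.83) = -4.63*m^2 - 0.16*m + 0.32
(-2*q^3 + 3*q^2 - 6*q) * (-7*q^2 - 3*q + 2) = 14*q^5 - 15*q^4 + 29*q^3 + 24*q^2 - 12*q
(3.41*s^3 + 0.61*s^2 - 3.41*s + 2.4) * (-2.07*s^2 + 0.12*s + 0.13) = -7.0587*s^5 - 0.8535*s^4 + 7.5752*s^3 - 5.2979*s^2 - 0.1553*s + 0.312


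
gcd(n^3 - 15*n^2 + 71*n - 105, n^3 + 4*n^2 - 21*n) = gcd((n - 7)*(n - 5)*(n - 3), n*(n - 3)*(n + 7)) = n - 3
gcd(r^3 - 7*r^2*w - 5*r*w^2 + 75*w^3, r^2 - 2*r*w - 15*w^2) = r^2 - 2*r*w - 15*w^2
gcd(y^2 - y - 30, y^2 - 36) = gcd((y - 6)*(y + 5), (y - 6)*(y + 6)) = y - 6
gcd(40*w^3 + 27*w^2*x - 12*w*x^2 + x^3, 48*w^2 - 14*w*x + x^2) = -8*w + x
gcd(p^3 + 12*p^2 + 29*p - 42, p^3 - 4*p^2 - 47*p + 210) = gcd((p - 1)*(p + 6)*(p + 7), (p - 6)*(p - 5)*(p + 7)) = p + 7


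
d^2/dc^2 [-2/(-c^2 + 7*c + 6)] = 4*(c^2 - 7*c - (2*c - 7)^2 - 6)/(-c^2 + 7*c + 6)^3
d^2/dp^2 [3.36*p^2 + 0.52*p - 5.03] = 6.72000000000000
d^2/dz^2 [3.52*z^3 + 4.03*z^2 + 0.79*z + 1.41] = 21.12*z + 8.06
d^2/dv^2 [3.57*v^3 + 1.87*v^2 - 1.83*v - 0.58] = 21.42*v + 3.74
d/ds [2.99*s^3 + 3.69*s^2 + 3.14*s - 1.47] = 8.97*s^2 + 7.38*s + 3.14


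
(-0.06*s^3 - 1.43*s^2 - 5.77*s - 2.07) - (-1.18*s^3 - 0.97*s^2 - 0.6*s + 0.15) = 1.12*s^3 - 0.46*s^2 - 5.17*s - 2.22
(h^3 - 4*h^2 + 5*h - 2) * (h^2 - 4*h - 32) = h^5 - 8*h^4 - 11*h^3 + 106*h^2 - 152*h + 64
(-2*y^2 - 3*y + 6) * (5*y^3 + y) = -10*y^5 - 15*y^4 + 28*y^3 - 3*y^2 + 6*y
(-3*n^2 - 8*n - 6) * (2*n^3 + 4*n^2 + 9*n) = -6*n^5 - 28*n^4 - 71*n^3 - 96*n^2 - 54*n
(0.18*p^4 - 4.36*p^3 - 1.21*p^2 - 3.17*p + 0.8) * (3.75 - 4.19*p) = -0.7542*p^5 + 18.9434*p^4 - 11.2801*p^3 + 8.7448*p^2 - 15.2395*p + 3.0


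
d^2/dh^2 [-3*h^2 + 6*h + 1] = -6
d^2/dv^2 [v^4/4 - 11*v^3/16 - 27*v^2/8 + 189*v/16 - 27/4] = 3*v^2 - 33*v/8 - 27/4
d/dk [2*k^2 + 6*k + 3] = 4*k + 6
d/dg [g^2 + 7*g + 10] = 2*g + 7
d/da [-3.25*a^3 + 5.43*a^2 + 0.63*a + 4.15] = -9.75*a^2 + 10.86*a + 0.63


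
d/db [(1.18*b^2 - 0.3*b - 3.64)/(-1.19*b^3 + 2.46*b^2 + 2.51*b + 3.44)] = (1.4042*b^4 - 0.714*b^3 - 9.295*b^2 + 26.0272*b + 8.1044)/(1.4161*b^6 - 5.8548*b^5 + 0.0778000000000008*b^4 + 4.162*b^3 + 23.2249*b^2 + 17.2688*b + 11.8336)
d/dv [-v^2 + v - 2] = 1 - 2*v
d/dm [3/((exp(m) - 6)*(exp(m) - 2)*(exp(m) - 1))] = -(3*(exp(m) - 6)*(exp(m) - 2) + 3*(exp(m) - 6)*(exp(m) - 1) + 3*(exp(m) - 2)*(exp(m) - 1))/(4*(exp(m) - 6)^2*(exp(m) - 2)^2*sinh(m/2)^2)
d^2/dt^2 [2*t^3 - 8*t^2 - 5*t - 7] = 12*t - 16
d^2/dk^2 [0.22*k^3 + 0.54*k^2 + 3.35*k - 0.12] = 1.32*k + 1.08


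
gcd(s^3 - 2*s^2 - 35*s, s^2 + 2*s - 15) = s + 5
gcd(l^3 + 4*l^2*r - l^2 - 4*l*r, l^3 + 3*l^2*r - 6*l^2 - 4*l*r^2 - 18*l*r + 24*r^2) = l + 4*r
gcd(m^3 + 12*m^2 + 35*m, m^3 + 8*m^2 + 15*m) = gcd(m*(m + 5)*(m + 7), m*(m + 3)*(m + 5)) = m^2 + 5*m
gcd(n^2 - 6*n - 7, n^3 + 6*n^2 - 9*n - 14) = n + 1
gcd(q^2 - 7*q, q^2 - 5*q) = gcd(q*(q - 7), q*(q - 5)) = q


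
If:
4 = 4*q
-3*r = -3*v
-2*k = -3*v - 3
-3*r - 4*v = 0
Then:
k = 3/2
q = 1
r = 0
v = 0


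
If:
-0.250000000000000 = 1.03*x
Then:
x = -0.24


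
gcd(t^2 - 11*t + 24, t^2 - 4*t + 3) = t - 3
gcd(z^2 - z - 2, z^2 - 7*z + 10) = z - 2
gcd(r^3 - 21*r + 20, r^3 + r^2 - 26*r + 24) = r^2 - 5*r + 4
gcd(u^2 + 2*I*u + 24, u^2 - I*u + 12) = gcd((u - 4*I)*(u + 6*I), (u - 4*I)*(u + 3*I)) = u - 4*I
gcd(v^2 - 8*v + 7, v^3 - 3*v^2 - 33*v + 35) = v^2 - 8*v + 7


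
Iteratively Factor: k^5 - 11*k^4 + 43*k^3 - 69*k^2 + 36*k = (k - 3)*(k^4 - 8*k^3 + 19*k^2 - 12*k) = (k - 3)^2*(k^3 - 5*k^2 + 4*k) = (k - 3)^2*(k - 1)*(k^2 - 4*k) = k*(k - 3)^2*(k - 1)*(k - 4)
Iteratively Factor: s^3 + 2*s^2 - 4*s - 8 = (s + 2)*(s^2 - 4) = (s - 2)*(s + 2)*(s + 2)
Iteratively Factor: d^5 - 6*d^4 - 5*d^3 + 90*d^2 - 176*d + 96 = (d - 4)*(d^4 - 2*d^3 - 13*d^2 + 38*d - 24) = (d - 4)*(d - 1)*(d^3 - d^2 - 14*d + 24) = (d - 4)*(d - 1)*(d + 4)*(d^2 - 5*d + 6) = (d - 4)*(d - 2)*(d - 1)*(d + 4)*(d - 3)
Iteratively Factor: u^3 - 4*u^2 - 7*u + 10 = (u - 1)*(u^2 - 3*u - 10) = (u - 5)*(u - 1)*(u + 2)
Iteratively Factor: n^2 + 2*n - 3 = (n - 1)*(n + 3)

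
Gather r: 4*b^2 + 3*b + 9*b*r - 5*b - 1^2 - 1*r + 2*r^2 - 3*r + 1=4*b^2 - 2*b + 2*r^2 + r*(9*b - 4)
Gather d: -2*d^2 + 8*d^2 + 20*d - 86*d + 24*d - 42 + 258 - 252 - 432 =6*d^2 - 42*d - 468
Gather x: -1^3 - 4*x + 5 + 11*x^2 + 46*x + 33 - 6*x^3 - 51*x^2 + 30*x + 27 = -6*x^3 - 40*x^2 + 72*x + 64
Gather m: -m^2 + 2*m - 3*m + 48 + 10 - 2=-m^2 - m + 56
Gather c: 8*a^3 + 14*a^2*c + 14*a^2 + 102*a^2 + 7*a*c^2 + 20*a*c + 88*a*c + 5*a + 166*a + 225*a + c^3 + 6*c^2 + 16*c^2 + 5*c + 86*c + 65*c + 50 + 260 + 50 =8*a^3 + 116*a^2 + 396*a + c^3 + c^2*(7*a + 22) + c*(14*a^2 + 108*a + 156) + 360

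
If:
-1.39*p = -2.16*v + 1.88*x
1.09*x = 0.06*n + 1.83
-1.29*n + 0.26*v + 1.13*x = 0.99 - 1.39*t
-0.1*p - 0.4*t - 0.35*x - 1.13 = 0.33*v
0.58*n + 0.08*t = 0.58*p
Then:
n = -2.66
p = -3.05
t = -2.88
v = -0.63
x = 1.53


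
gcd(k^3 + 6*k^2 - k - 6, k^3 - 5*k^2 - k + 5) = k^2 - 1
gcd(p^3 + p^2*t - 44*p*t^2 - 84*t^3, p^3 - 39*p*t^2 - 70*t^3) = p^2 - 5*p*t - 14*t^2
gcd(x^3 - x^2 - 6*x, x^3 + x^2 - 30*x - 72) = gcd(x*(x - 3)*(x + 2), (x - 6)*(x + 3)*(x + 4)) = 1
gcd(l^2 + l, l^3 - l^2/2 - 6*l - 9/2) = l + 1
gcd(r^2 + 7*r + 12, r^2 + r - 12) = r + 4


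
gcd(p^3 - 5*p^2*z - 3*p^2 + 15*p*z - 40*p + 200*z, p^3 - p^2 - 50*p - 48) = p - 8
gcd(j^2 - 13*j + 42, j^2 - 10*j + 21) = j - 7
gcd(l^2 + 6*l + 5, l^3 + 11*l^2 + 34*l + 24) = l + 1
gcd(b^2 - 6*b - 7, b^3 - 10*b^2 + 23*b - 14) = b - 7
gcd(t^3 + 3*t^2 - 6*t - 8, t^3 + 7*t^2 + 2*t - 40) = t^2 + 2*t - 8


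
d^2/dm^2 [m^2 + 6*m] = 2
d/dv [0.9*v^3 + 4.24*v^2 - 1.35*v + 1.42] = 2.7*v^2 + 8.48*v - 1.35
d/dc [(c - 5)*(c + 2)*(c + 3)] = 3*c^2 - 19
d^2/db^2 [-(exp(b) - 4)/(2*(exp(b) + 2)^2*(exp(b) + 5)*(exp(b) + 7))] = (-9*exp(6*b) - 76*exp(5*b) + 614*exp(4*b) + 8756*exp(3*b) + 30559*exp(2*b) + 24424*exp(b) - 31220)*exp(b)/(2*(exp(10*b) + 44*exp(9*b) + 849*exp(8*b) + 9440*exp(7*b) + 66835*exp(6*b) + 314172*exp(5*b) + 991283*exp(4*b) + 2070808*exp(3*b) + 2740920*exp(2*b) + 2077600*exp(b) + 686000))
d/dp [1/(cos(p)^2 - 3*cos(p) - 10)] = (2*cos(p) - 3)*sin(p)/(sin(p)^2 + 3*cos(p) + 9)^2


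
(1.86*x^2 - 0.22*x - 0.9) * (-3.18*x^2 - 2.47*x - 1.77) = -5.9148*x^4 - 3.8946*x^3 + 0.1132*x^2 + 2.6124*x + 1.593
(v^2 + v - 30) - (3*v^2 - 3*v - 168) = -2*v^2 + 4*v + 138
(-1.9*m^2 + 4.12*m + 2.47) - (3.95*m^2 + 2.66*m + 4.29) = -5.85*m^2 + 1.46*m - 1.82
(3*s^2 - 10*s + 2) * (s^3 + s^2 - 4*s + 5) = 3*s^5 - 7*s^4 - 20*s^3 + 57*s^2 - 58*s + 10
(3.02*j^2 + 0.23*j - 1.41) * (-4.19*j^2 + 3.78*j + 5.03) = -12.6538*j^4 + 10.4519*j^3 + 21.9679*j^2 - 4.1729*j - 7.0923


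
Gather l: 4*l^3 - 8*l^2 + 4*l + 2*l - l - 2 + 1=4*l^3 - 8*l^2 + 5*l - 1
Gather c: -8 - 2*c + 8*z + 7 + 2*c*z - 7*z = c*(2*z - 2) + z - 1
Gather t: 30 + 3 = 33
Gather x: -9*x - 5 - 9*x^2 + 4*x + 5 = -9*x^2 - 5*x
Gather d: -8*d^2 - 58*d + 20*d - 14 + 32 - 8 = -8*d^2 - 38*d + 10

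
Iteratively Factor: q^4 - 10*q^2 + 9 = (q - 1)*(q^3 + q^2 - 9*q - 9) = (q - 1)*(q + 1)*(q^2 - 9) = (q - 3)*(q - 1)*(q + 1)*(q + 3)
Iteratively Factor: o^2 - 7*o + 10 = (o - 2)*(o - 5)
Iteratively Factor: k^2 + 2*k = (k)*(k + 2)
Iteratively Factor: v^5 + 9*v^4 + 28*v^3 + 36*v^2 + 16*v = (v + 1)*(v^4 + 8*v^3 + 20*v^2 + 16*v) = (v + 1)*(v + 2)*(v^3 + 6*v^2 + 8*v) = (v + 1)*(v + 2)^2*(v^2 + 4*v) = (v + 1)*(v + 2)^2*(v + 4)*(v)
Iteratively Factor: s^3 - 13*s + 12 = (s - 1)*(s^2 + s - 12) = (s - 3)*(s - 1)*(s + 4)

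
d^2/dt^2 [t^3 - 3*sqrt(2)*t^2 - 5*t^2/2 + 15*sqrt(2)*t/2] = 6*t - 6*sqrt(2) - 5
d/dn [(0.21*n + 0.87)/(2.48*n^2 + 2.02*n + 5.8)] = (0.5208*n^2 + 0.4242*n - (0.21*n + 0.87)*(4.96*n + 2.02) + 1.218)/(2.48*n^2 + 2.02*n + 5.8)^2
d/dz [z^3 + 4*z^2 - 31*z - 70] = 3*z^2 + 8*z - 31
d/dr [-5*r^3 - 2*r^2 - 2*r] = -15*r^2 - 4*r - 2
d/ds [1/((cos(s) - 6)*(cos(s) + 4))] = 2*(cos(s) - 1)*sin(s)/((cos(s) - 6)^2*(cos(s) + 4)^2)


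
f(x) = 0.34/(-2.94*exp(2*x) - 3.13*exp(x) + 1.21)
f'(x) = 0.34*(5.88*exp(2*x) + 3.13*exp(x))/(-2.94*exp(2*x) - 3.13*exp(x) + 1.21)^2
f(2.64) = -0.00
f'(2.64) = 0.00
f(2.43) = -0.00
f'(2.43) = 0.00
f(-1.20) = 616.69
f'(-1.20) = 1651134.94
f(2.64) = -0.00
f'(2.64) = 0.00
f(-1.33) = 1.93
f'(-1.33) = 13.52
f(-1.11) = -2.41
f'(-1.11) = 28.63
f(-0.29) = -0.12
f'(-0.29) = 0.25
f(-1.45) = 1.08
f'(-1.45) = 3.65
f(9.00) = 0.00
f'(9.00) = 0.00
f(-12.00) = 0.28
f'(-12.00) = 0.00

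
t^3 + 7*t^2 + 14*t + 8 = (t + 1)*(t + 2)*(t + 4)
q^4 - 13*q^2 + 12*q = q*(q - 3)*(q - 1)*(q + 4)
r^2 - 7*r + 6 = (r - 6)*(r - 1)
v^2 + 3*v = v*(v + 3)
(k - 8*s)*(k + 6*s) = k^2 - 2*k*s - 48*s^2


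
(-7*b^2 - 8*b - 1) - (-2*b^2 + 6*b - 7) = -5*b^2 - 14*b + 6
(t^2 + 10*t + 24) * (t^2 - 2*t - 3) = t^4 + 8*t^3 + t^2 - 78*t - 72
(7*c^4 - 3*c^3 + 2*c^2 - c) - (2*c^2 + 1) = 7*c^4 - 3*c^3 - c - 1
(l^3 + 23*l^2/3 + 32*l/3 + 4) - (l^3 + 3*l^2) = 14*l^2/3 + 32*l/3 + 4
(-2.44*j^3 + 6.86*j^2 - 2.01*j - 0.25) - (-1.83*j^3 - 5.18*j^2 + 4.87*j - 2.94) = -0.61*j^3 + 12.04*j^2 - 6.88*j + 2.69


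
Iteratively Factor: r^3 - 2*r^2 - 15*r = (r - 5)*(r^2 + 3*r) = (r - 5)*(r + 3)*(r)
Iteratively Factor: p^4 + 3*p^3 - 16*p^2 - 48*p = (p)*(p^3 + 3*p^2 - 16*p - 48) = p*(p - 4)*(p^2 + 7*p + 12) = p*(p - 4)*(p + 3)*(p + 4)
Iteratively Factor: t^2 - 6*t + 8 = (t - 2)*(t - 4)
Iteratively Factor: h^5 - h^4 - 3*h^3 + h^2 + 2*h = (h)*(h^4 - h^3 - 3*h^2 + h + 2) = h*(h - 1)*(h^3 - 3*h - 2) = h*(h - 1)*(h + 1)*(h^2 - h - 2) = h*(h - 2)*(h - 1)*(h + 1)*(h + 1)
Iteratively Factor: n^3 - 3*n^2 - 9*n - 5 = (n + 1)*(n^2 - 4*n - 5) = (n + 1)^2*(n - 5)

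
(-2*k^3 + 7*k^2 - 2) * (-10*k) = 20*k^4 - 70*k^3 + 20*k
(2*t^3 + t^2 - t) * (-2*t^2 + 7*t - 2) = -4*t^5 + 12*t^4 + 5*t^3 - 9*t^2 + 2*t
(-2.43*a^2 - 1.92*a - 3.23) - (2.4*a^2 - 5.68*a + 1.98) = -4.83*a^2 + 3.76*a - 5.21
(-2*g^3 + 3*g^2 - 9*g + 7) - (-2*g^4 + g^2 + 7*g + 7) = 2*g^4 - 2*g^3 + 2*g^2 - 16*g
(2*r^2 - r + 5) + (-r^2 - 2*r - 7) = r^2 - 3*r - 2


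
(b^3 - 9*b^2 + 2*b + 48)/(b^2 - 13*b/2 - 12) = 2*(b^2 - b - 6)/(2*b + 3)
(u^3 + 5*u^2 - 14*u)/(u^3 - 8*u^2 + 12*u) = (u + 7)/(u - 6)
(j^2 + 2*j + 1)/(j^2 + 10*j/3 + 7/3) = 3*(j + 1)/(3*j + 7)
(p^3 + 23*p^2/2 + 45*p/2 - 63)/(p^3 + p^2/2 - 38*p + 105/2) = (p + 6)/(p - 5)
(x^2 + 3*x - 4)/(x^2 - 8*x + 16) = (x^2 + 3*x - 4)/(x^2 - 8*x + 16)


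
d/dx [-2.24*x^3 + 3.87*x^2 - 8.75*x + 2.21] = -6.72*x^2 + 7.74*x - 8.75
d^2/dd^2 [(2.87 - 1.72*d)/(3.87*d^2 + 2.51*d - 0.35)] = (-(1.72*d - 2.87)*(7.74*d + 2.51)*(15.48*d + 5.02) + (39.9384*d - 13.5794)*(3.87*d^2 + 2.51*d - 0.35))/(3.87*d^2 + 2.51*d - 0.35)^3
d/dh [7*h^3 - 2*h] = 21*h^2 - 2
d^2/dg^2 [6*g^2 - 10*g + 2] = 12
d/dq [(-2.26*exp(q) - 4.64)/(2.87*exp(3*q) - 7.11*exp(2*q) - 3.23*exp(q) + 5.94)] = (12.9724*exp(3*q) + 23.8818*exp(2*q) - 65.9808*exp(q) - 28.4116)*exp(q)/(8.2369*exp(6*q) - 40.8114*exp(5*q) + 32.0119*exp(4*q) + 80.0262*exp(3*q) - 74.0339*exp(2*q) - 38.3724*exp(q) + 35.2836)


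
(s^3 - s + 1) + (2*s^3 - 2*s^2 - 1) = 3*s^3 - 2*s^2 - s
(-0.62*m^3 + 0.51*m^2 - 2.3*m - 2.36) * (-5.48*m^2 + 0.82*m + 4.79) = 3.3976*m^5 - 3.3032*m^4 + 10.0524*m^3 + 13.4897*m^2 - 12.9522*m - 11.3044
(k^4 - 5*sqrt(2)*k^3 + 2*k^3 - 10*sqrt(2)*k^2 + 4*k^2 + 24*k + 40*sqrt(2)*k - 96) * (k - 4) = k^5 - 5*sqrt(2)*k^4 - 2*k^4 - 4*k^3 + 10*sqrt(2)*k^3 + 8*k^2 + 80*sqrt(2)*k^2 - 160*sqrt(2)*k - 192*k + 384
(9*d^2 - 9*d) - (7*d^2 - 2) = 2*d^2 - 9*d + 2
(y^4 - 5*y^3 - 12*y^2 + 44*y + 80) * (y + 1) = y^5 - 4*y^4 - 17*y^3 + 32*y^2 + 124*y + 80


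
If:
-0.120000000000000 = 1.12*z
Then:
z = -0.11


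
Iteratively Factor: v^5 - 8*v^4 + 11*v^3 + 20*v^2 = (v + 1)*(v^4 - 9*v^3 + 20*v^2) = v*(v + 1)*(v^3 - 9*v^2 + 20*v) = v^2*(v + 1)*(v^2 - 9*v + 20) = v^2*(v - 5)*(v + 1)*(v - 4)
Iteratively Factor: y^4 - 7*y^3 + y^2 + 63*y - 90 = (y - 3)*(y^3 - 4*y^2 - 11*y + 30) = (y - 5)*(y - 3)*(y^2 + y - 6) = (y - 5)*(y - 3)*(y + 3)*(y - 2)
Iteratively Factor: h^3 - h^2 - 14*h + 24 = (h - 2)*(h^2 + h - 12) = (h - 3)*(h - 2)*(h + 4)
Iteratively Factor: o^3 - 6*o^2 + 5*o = (o - 5)*(o^2 - o) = o*(o - 5)*(o - 1)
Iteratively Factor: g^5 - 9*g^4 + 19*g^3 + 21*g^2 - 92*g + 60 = (g - 1)*(g^4 - 8*g^3 + 11*g^2 + 32*g - 60) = (g - 5)*(g - 1)*(g^3 - 3*g^2 - 4*g + 12) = (g - 5)*(g - 2)*(g - 1)*(g^2 - g - 6) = (g - 5)*(g - 3)*(g - 2)*(g - 1)*(g + 2)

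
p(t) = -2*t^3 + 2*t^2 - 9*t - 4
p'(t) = -6*t^2 + 4*t - 9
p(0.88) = -11.73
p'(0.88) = -10.13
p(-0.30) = -1.07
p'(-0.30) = -10.74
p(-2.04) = 39.66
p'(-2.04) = -42.13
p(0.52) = -8.42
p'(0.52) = -8.54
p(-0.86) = 6.49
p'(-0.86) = -16.88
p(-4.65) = 282.18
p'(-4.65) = -157.34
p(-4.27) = 226.60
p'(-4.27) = -135.48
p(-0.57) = 2.15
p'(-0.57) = -13.23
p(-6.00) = 554.00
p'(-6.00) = -249.00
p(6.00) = -418.00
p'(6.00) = -201.00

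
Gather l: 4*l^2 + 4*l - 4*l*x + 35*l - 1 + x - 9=4*l^2 + l*(39 - 4*x) + x - 10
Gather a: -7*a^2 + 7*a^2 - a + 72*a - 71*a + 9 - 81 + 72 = 0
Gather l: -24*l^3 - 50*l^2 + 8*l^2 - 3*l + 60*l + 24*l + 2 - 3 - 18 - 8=-24*l^3 - 42*l^2 + 81*l - 27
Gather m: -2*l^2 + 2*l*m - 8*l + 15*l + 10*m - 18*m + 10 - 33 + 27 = -2*l^2 + 7*l + m*(2*l - 8) + 4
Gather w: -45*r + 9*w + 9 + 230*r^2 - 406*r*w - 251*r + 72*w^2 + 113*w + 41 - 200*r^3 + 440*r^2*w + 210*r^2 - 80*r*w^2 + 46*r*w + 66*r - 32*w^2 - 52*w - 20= -200*r^3 + 440*r^2 - 230*r + w^2*(40 - 80*r) + w*(440*r^2 - 360*r + 70) + 30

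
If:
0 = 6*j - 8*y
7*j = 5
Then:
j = 5/7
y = 15/28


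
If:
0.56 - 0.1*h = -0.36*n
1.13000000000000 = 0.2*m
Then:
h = 3.6*n + 5.6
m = 5.65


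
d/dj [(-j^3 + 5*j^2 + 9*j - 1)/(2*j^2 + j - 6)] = (-2*j^4 - 2*j^3 + 5*j^2 - 56*j - 53)/(4*j^4 + 4*j^3 - 23*j^2 - 12*j + 36)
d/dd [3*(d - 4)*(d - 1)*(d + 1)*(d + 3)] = 12*d^3 - 9*d^2 - 78*d + 3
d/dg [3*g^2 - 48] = 6*g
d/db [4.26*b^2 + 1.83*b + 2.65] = 8.52*b + 1.83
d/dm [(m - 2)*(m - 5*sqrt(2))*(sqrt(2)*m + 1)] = 3*sqrt(2)*m^2 - 18*m - 4*sqrt(2)*m - 5*sqrt(2) + 18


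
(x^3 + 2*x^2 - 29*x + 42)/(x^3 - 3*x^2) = 1 + 5/x - 14/x^2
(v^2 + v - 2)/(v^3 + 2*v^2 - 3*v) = (v + 2)/(v*(v + 3))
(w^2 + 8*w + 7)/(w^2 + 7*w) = (w + 1)/w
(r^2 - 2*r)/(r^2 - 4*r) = (r - 2)/(r - 4)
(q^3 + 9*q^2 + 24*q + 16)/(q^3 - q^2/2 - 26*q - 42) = 2*(q^3 + 9*q^2 + 24*q + 16)/(2*q^3 - q^2 - 52*q - 84)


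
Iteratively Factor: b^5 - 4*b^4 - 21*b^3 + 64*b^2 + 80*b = (b)*(b^4 - 4*b^3 - 21*b^2 + 64*b + 80) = b*(b + 1)*(b^3 - 5*b^2 - 16*b + 80) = b*(b - 4)*(b + 1)*(b^2 - b - 20) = b*(b - 4)*(b + 1)*(b + 4)*(b - 5)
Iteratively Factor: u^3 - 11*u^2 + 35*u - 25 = (u - 5)*(u^2 - 6*u + 5) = (u - 5)*(u - 1)*(u - 5)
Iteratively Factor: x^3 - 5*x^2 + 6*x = (x)*(x^2 - 5*x + 6) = x*(x - 2)*(x - 3)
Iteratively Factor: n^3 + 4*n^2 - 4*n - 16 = (n + 4)*(n^2 - 4) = (n + 2)*(n + 4)*(n - 2)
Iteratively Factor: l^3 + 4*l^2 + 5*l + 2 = (l + 1)*(l^2 + 3*l + 2) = (l + 1)*(l + 2)*(l + 1)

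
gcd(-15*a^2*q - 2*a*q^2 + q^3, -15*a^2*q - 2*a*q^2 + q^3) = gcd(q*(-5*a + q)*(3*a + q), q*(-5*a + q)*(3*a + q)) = -15*a^2*q - 2*a*q^2 + q^3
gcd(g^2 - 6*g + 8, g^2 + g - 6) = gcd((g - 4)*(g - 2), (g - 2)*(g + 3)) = g - 2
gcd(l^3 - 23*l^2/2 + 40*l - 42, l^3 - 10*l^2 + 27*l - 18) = l - 6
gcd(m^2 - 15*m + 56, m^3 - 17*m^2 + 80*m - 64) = m - 8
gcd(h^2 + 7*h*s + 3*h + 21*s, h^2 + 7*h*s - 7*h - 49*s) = h + 7*s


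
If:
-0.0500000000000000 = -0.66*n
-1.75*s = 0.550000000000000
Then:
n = 0.08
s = -0.31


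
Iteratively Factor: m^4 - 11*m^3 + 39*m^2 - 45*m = (m - 3)*(m^3 - 8*m^2 + 15*m) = (m - 5)*(m - 3)*(m^2 - 3*m) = m*(m - 5)*(m - 3)*(m - 3)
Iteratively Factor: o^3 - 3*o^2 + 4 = (o - 2)*(o^2 - o - 2) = (o - 2)^2*(o + 1)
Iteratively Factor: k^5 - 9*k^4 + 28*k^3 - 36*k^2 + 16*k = (k - 2)*(k^4 - 7*k^3 + 14*k^2 - 8*k) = (k - 4)*(k - 2)*(k^3 - 3*k^2 + 2*k) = (k - 4)*(k - 2)^2*(k^2 - k) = k*(k - 4)*(k - 2)^2*(k - 1)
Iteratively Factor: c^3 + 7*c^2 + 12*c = (c + 3)*(c^2 + 4*c) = c*(c + 3)*(c + 4)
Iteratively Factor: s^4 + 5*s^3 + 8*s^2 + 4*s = (s + 1)*(s^3 + 4*s^2 + 4*s) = (s + 1)*(s + 2)*(s^2 + 2*s) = (s + 1)*(s + 2)^2*(s)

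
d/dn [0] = 0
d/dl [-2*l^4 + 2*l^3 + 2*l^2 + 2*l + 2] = -8*l^3 + 6*l^2 + 4*l + 2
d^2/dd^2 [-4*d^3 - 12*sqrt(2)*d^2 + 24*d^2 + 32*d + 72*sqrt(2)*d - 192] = -24*d - 24*sqrt(2) + 48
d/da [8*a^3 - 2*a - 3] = 24*a^2 - 2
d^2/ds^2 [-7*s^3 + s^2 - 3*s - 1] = 2 - 42*s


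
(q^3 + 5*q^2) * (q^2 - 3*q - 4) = q^5 + 2*q^4 - 19*q^3 - 20*q^2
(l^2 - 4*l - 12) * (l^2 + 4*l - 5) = l^4 - 33*l^2 - 28*l + 60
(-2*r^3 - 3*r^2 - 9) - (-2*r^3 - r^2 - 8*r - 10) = -2*r^2 + 8*r + 1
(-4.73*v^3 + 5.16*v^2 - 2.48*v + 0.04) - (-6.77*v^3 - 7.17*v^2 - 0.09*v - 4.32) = 2.04*v^3 + 12.33*v^2 - 2.39*v + 4.36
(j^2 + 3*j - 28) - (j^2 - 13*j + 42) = 16*j - 70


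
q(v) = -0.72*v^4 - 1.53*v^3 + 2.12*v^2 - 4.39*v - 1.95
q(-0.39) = 0.16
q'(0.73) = -4.86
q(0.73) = -4.82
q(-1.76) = 13.78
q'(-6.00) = 427.01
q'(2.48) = -66.03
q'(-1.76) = -10.37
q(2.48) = -50.37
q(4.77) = -513.45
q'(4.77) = -401.17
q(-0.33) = -0.22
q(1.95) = -24.20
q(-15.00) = -30745.35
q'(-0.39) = -6.57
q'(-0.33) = -6.19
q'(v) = -2.88*v^3 - 4.59*v^2 + 4.24*v - 4.39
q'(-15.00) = 8619.26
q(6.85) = -2009.56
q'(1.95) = -34.93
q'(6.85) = -1116.41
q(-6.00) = -501.93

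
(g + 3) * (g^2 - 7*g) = g^3 - 4*g^2 - 21*g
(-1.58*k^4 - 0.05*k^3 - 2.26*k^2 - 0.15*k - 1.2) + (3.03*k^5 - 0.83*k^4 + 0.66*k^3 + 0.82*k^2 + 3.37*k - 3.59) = 3.03*k^5 - 2.41*k^4 + 0.61*k^3 - 1.44*k^2 + 3.22*k - 4.79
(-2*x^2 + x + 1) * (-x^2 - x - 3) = 2*x^4 + x^3 + 4*x^2 - 4*x - 3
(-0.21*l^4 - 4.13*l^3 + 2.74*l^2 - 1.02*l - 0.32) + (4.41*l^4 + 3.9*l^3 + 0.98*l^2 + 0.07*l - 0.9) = 4.2*l^4 - 0.23*l^3 + 3.72*l^2 - 0.95*l - 1.22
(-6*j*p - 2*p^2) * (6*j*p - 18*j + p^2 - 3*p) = -36*j^2*p^2 + 108*j^2*p - 18*j*p^3 + 54*j*p^2 - 2*p^4 + 6*p^3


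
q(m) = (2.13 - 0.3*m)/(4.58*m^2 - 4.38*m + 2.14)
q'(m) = (2.13 - 0.3*m)*(4.38 - 9.16*m)/(4.58*m^2 - 4.38*m + 2.14)^2 - 0.3/(4.58*m^2 - 4.38*m + 2.14) = (1.374*m^2 - 19.5108*m + 8.6874)/(20.9764*m^4 - 40.1208*m^3 + 38.7868*m^2 - 18.7464*m + 4.5796)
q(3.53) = 0.02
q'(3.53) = -0.02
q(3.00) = 0.04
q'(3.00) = -0.04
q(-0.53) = 0.40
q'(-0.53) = 0.59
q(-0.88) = 0.25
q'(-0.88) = 0.30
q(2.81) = 0.05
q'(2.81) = -0.05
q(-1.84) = 0.10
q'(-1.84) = 0.07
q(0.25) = 1.54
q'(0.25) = 2.20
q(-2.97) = 0.05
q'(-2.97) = 0.03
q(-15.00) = 0.01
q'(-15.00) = 0.00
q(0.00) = 1.00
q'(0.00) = 1.90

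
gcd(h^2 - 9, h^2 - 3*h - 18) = h + 3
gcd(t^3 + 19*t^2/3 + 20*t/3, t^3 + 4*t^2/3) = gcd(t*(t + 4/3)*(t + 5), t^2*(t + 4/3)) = t^2 + 4*t/3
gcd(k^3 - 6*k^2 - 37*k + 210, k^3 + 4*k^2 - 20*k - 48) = k + 6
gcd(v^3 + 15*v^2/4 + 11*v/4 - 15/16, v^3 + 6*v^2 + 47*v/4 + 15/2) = v^2 + 4*v + 15/4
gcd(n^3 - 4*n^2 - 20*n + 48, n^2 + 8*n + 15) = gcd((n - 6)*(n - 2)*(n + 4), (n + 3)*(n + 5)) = 1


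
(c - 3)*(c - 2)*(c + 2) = c^3 - 3*c^2 - 4*c + 12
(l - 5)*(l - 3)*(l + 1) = l^3 - 7*l^2 + 7*l + 15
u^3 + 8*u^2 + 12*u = u*(u + 2)*(u + 6)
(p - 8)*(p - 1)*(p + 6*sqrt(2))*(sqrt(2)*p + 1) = sqrt(2)*p^4 - 9*sqrt(2)*p^3 + 13*p^3 - 117*p^2 + 14*sqrt(2)*p^2 - 54*sqrt(2)*p + 104*p + 48*sqrt(2)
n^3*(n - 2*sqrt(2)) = n^4 - 2*sqrt(2)*n^3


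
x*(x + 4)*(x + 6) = x^3 + 10*x^2 + 24*x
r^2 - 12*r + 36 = (r - 6)^2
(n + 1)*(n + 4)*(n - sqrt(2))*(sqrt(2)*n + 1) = sqrt(2)*n^4 - n^3 + 5*sqrt(2)*n^3 - 5*n^2 + 3*sqrt(2)*n^2 - 5*sqrt(2)*n - 4*n - 4*sqrt(2)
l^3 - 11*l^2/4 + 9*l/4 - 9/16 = (l - 3/2)*(l - 3/4)*(l - 1/2)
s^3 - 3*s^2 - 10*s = s*(s - 5)*(s + 2)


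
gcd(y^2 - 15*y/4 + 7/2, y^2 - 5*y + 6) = y - 2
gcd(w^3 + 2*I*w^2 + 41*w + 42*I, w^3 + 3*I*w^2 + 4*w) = 1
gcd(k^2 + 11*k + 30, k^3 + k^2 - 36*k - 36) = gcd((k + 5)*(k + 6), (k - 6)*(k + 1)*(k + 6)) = k + 6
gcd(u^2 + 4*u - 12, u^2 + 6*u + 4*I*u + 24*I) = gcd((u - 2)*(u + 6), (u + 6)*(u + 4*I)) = u + 6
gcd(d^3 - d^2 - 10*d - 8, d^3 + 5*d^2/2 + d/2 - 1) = d^2 + 3*d + 2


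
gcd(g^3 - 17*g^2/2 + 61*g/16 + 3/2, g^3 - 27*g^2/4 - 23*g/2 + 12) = g^2 - 35*g/4 + 6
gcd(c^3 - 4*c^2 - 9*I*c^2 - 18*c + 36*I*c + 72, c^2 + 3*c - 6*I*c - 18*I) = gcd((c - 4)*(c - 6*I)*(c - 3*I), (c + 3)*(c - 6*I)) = c - 6*I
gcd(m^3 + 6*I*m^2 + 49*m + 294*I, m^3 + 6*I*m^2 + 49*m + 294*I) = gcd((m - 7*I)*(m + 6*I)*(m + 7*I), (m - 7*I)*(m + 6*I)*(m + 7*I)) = m^3 + 6*I*m^2 + 49*m + 294*I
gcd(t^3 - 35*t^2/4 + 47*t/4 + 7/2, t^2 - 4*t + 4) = t - 2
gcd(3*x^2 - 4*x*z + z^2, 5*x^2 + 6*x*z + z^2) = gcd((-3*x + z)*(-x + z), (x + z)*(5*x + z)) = 1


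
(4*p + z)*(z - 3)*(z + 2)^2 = 4*p*z^3 + 4*p*z^2 - 32*p*z - 48*p + z^4 + z^3 - 8*z^2 - 12*z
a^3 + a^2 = a^2*(a + 1)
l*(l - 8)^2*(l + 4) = l^4 - 12*l^3 + 256*l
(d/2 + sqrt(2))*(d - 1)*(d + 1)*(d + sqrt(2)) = d^4/2 + 3*sqrt(2)*d^3/2 + 3*d^2/2 - 3*sqrt(2)*d/2 - 2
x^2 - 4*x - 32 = (x - 8)*(x + 4)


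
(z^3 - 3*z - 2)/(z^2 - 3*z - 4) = (z^2 - z - 2)/(z - 4)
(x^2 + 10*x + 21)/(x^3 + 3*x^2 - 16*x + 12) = (x^2 + 10*x + 21)/(x^3 + 3*x^2 - 16*x + 12)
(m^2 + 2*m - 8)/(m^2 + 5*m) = (m^2 + 2*m - 8)/(m*(m + 5))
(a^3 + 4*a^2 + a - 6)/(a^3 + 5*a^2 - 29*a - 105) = (a^2 + a - 2)/(a^2 + 2*a - 35)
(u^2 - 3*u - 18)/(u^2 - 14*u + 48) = (u + 3)/(u - 8)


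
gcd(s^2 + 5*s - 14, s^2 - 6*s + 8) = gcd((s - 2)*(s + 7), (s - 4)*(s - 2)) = s - 2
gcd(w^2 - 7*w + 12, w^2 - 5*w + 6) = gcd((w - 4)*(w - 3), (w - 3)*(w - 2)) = w - 3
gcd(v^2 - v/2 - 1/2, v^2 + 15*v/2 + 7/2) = v + 1/2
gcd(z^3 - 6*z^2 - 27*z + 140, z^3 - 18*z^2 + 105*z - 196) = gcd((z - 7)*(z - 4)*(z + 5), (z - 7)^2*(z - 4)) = z^2 - 11*z + 28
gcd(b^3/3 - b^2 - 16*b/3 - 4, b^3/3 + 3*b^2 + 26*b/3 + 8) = b + 2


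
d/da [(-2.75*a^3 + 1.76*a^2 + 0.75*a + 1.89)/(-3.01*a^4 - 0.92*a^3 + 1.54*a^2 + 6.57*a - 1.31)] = (-8.2775*a^6 + 10.5952*a^5 + 4.1567*a^4 - 11.9994*a^3 + 26.4321*a^2 - 10.4324*a - 13.3998)/(9.0601*a^8 + 5.5384*a^7 - 8.4244*a^6 - 42.385*a^5 - 1.831*a^4 + 22.646*a^3 + 39.1301*a^2 - 17.2134*a + 1.7161)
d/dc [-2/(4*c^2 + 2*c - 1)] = 4*(4*c + 1)/(4*c^2 + 2*c - 1)^2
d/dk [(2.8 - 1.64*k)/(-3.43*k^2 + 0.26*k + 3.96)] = (-5.6252*k^2 + 19.208*k - 7.2224)/(11.7649*k^4 - 1.7836*k^3 - 27.098*k^2 + 2.0592*k + 15.6816)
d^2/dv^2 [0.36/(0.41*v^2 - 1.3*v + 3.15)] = (-0.121032*v^2 + 0.38376*v + 0.36*(0.82*v - 1.3)*(1.64*v - 2.6) - 0.92988)/(0.41*v^2 - 1.3*v + 3.15)^3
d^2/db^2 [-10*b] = 0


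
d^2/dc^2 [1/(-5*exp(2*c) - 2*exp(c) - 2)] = 2*(-4*(5*exp(c) + 1)^2*exp(c) + (10*exp(c) + 1)*(5*exp(2*c) + 2*exp(c) + 2))*exp(c)/(5*exp(2*c) + 2*exp(c) + 2)^3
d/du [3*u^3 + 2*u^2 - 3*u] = 9*u^2 + 4*u - 3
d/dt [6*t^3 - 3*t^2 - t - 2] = 18*t^2 - 6*t - 1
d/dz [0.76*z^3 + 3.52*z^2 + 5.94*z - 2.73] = 2.28*z^2 + 7.04*z + 5.94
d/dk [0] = 0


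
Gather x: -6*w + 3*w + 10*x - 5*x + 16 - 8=-3*w + 5*x + 8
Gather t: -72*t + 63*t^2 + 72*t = 63*t^2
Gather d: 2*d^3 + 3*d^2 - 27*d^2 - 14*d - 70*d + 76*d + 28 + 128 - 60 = 2*d^3 - 24*d^2 - 8*d + 96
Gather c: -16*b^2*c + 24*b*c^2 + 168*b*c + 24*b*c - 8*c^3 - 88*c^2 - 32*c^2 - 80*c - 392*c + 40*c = -8*c^3 + c^2*(24*b - 120) + c*(-16*b^2 + 192*b - 432)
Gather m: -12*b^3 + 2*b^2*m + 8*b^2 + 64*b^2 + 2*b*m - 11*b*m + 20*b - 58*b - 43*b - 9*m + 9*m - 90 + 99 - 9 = -12*b^3 + 72*b^2 - 81*b + m*(2*b^2 - 9*b)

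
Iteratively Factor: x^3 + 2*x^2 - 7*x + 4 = (x - 1)*(x^2 + 3*x - 4) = (x - 1)*(x + 4)*(x - 1)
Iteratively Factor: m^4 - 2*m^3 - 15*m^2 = (m + 3)*(m^3 - 5*m^2) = m*(m + 3)*(m^2 - 5*m) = m*(m - 5)*(m + 3)*(m)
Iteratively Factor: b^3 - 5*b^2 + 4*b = (b - 4)*(b^2 - b) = b*(b - 4)*(b - 1)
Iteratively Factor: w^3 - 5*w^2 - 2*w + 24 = (w + 2)*(w^2 - 7*w + 12) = (w - 4)*(w + 2)*(w - 3)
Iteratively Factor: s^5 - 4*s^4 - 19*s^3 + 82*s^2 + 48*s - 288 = (s + 4)*(s^4 - 8*s^3 + 13*s^2 + 30*s - 72) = (s + 2)*(s + 4)*(s^3 - 10*s^2 + 33*s - 36) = (s - 4)*(s + 2)*(s + 4)*(s^2 - 6*s + 9) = (s - 4)*(s - 3)*(s + 2)*(s + 4)*(s - 3)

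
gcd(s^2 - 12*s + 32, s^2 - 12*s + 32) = s^2 - 12*s + 32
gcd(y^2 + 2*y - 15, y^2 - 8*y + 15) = y - 3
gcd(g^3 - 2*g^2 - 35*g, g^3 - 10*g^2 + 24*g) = g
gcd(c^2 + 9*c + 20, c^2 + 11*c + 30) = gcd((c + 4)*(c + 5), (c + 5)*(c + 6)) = c + 5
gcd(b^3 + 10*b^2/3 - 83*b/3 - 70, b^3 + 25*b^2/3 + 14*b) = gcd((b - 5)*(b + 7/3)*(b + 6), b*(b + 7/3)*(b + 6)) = b^2 + 25*b/3 + 14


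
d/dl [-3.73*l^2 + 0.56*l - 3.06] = 0.56 - 7.46*l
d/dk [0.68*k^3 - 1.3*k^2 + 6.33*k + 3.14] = 2.04*k^2 - 2.6*k + 6.33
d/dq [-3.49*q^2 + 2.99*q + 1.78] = 2.99 - 6.98*q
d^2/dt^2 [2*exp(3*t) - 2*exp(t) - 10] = (18*exp(2*t) - 2)*exp(t)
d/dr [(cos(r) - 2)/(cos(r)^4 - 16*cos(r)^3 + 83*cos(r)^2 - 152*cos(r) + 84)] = (3*cos(r)^2 - 28*cos(r) + 55)*sin(r)/((cos(r) - 7)^2*(cos(r) - 6)^2*(cos(r) - 1)^2)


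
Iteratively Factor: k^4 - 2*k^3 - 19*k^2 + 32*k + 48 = (k - 4)*(k^3 + 2*k^2 - 11*k - 12) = (k - 4)*(k - 3)*(k^2 + 5*k + 4) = (k - 4)*(k - 3)*(k + 4)*(k + 1)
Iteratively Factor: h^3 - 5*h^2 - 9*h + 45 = (h - 3)*(h^2 - 2*h - 15) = (h - 5)*(h - 3)*(h + 3)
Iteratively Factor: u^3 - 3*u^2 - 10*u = (u)*(u^2 - 3*u - 10) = u*(u - 5)*(u + 2)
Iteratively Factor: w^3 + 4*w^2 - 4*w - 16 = (w - 2)*(w^2 + 6*w + 8) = (w - 2)*(w + 4)*(w + 2)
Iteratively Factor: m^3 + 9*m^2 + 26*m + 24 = (m + 4)*(m^2 + 5*m + 6) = (m + 3)*(m + 4)*(m + 2)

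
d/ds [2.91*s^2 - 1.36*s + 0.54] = 5.82*s - 1.36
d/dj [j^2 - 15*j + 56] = 2*j - 15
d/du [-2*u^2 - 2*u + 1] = -4*u - 2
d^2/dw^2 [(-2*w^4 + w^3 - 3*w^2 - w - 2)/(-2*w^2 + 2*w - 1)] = 2*(8*w^6 - 24*w^5 + 36*w^4 - 18*w^3 + 24*w^2 - 33*w + 9)/(8*w^6 - 24*w^5 + 36*w^4 - 32*w^3 + 18*w^2 - 6*w + 1)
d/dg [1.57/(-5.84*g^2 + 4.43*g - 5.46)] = (18.3376*g - 6.9551)/(5.84*g^2 - 4.43*g + 5.46)^2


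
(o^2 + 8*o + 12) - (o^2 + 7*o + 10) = o + 2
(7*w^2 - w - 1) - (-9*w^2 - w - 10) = 16*w^2 + 9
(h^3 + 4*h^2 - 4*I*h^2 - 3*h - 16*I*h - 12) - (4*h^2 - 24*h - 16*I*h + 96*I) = h^3 - 4*I*h^2 + 21*h - 12 - 96*I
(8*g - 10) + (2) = 8*g - 8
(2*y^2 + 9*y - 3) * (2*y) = 4*y^3 + 18*y^2 - 6*y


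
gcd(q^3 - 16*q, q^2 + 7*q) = q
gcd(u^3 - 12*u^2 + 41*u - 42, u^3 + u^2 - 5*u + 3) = 1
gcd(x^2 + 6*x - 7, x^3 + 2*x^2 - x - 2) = x - 1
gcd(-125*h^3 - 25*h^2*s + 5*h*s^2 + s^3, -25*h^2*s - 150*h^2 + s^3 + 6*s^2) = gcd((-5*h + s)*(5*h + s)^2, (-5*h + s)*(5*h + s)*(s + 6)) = -25*h^2 + s^2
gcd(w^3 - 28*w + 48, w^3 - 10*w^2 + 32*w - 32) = w^2 - 6*w + 8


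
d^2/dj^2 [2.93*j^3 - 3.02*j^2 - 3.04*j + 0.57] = 17.58*j - 6.04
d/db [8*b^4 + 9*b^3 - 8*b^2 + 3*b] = 32*b^3 + 27*b^2 - 16*b + 3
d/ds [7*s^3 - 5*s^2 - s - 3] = 21*s^2 - 10*s - 1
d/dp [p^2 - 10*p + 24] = 2*p - 10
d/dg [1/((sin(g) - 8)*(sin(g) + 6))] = 2*(1 - sin(g))*cos(g)/((sin(g) - 8)^2*(sin(g) + 6)^2)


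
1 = 1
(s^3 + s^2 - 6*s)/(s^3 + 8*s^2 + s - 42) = s/(s + 7)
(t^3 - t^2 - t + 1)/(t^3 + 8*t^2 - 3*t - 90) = (t^3 - t^2 - t + 1)/(t^3 + 8*t^2 - 3*t - 90)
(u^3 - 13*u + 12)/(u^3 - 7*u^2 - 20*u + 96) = (u - 1)/(u - 8)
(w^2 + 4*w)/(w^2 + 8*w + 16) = w/(w + 4)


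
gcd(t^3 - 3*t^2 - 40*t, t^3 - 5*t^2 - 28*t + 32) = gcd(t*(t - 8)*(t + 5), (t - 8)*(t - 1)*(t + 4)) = t - 8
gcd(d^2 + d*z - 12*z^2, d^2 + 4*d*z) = d + 4*z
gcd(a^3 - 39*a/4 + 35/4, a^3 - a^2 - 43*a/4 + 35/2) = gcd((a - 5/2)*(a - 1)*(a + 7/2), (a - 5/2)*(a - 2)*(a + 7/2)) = a^2 + a - 35/4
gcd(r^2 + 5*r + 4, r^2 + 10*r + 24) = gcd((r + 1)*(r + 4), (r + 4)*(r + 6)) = r + 4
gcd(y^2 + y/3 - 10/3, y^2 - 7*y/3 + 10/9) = y - 5/3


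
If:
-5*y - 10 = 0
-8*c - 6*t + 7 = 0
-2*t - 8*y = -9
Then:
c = -17/2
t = 25/2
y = -2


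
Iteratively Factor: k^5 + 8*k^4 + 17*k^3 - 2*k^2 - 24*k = (k + 3)*(k^4 + 5*k^3 + 2*k^2 - 8*k) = k*(k + 3)*(k^3 + 5*k^2 + 2*k - 8) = k*(k + 3)*(k + 4)*(k^2 + k - 2) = k*(k + 2)*(k + 3)*(k + 4)*(k - 1)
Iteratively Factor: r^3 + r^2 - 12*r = (r + 4)*(r^2 - 3*r) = r*(r + 4)*(r - 3)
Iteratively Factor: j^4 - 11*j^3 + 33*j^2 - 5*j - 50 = (j - 2)*(j^3 - 9*j^2 + 15*j + 25) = (j - 5)*(j - 2)*(j^2 - 4*j - 5) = (j - 5)*(j - 2)*(j + 1)*(j - 5)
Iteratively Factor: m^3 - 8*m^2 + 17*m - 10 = (m - 5)*(m^2 - 3*m + 2) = (m - 5)*(m - 1)*(m - 2)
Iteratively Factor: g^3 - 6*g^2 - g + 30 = (g - 3)*(g^2 - 3*g - 10) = (g - 5)*(g - 3)*(g + 2)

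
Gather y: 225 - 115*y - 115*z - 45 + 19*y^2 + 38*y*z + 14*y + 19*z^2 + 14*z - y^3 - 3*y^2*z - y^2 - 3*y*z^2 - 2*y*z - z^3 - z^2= -y^3 + y^2*(18 - 3*z) + y*(-3*z^2 + 36*z - 101) - z^3 + 18*z^2 - 101*z + 180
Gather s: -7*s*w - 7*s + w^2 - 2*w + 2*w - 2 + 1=s*(-7*w - 7) + w^2 - 1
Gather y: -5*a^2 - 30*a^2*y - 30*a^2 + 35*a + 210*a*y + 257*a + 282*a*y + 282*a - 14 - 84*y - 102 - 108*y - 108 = -35*a^2 + 574*a + y*(-30*a^2 + 492*a - 192) - 224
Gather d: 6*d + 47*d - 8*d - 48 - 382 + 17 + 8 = 45*d - 405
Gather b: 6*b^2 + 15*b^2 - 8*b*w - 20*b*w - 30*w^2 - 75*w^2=21*b^2 - 28*b*w - 105*w^2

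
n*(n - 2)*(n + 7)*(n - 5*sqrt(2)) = n^4 - 5*sqrt(2)*n^3 + 5*n^3 - 25*sqrt(2)*n^2 - 14*n^2 + 70*sqrt(2)*n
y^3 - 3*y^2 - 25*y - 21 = (y - 7)*(y + 1)*(y + 3)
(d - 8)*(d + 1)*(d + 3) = d^3 - 4*d^2 - 29*d - 24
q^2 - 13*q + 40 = (q - 8)*(q - 5)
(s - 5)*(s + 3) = s^2 - 2*s - 15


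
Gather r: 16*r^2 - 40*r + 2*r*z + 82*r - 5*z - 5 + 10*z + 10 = 16*r^2 + r*(2*z + 42) + 5*z + 5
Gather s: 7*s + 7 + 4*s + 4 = 11*s + 11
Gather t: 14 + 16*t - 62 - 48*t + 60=12 - 32*t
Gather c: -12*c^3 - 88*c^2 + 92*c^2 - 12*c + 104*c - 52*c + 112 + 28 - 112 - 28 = -12*c^3 + 4*c^2 + 40*c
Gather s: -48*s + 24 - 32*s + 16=40 - 80*s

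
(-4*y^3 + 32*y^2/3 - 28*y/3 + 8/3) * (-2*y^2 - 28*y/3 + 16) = 8*y^5 + 16*y^4 - 1304*y^3/9 + 2272*y^2/9 - 1568*y/9 + 128/3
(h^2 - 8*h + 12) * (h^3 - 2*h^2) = h^5 - 10*h^4 + 28*h^3 - 24*h^2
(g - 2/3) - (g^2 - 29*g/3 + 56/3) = -g^2 + 32*g/3 - 58/3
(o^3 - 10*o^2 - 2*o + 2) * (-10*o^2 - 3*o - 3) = -10*o^5 + 97*o^4 + 47*o^3 + 16*o^2 - 6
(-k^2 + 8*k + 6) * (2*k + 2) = -2*k^3 + 14*k^2 + 28*k + 12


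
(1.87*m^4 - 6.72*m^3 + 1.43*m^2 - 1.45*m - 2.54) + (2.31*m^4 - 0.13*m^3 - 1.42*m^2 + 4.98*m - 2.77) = 4.18*m^4 - 6.85*m^3 + 0.01*m^2 + 3.53*m - 5.31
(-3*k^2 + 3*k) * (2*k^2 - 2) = -6*k^4 + 6*k^3 + 6*k^2 - 6*k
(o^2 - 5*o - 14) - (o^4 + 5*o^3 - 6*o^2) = -o^4 - 5*o^3 + 7*o^2 - 5*o - 14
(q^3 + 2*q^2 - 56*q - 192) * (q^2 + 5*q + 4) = q^5 + 7*q^4 - 42*q^3 - 464*q^2 - 1184*q - 768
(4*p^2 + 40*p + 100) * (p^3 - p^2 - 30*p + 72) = 4*p^5 + 36*p^4 - 60*p^3 - 1012*p^2 - 120*p + 7200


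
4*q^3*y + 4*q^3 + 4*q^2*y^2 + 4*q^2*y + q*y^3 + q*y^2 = (2*q + y)^2*(q*y + q)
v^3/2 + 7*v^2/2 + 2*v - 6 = (v/2 + 1)*(v - 1)*(v + 6)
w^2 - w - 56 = (w - 8)*(w + 7)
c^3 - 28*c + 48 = (c - 4)*(c - 2)*(c + 6)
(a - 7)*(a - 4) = a^2 - 11*a + 28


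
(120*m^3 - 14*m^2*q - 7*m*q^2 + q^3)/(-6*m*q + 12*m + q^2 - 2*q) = (-20*m^2 - m*q + q^2)/(q - 2)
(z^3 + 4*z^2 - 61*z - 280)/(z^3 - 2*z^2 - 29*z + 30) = (z^2 - z - 56)/(z^2 - 7*z + 6)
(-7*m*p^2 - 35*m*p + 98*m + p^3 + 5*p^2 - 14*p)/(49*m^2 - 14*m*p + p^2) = (p^2 + 5*p - 14)/(-7*m + p)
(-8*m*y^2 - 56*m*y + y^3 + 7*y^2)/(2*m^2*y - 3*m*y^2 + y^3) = (-8*m*y - 56*m + y^2 + 7*y)/(2*m^2 - 3*m*y + y^2)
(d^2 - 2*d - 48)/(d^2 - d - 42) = (d - 8)/(d - 7)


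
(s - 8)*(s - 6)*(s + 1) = s^3 - 13*s^2 + 34*s + 48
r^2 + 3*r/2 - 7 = (r - 2)*(r + 7/2)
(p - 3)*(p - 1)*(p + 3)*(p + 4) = p^4 + 3*p^3 - 13*p^2 - 27*p + 36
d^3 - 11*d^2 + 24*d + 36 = (d - 6)^2*(d + 1)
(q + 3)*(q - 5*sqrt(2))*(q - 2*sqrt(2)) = q^3 - 7*sqrt(2)*q^2 + 3*q^2 - 21*sqrt(2)*q + 20*q + 60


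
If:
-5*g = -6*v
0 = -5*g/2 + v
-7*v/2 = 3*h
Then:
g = 0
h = 0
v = 0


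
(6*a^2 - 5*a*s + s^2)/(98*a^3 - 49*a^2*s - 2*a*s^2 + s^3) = (-3*a + s)/(-49*a^2 + s^2)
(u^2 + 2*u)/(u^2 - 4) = u/(u - 2)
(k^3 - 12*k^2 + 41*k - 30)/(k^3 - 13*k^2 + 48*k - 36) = (k - 5)/(k - 6)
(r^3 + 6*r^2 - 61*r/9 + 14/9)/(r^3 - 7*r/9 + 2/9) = (r + 7)/(r + 1)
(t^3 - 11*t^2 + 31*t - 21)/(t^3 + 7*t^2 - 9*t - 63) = (t^2 - 8*t + 7)/(t^2 + 10*t + 21)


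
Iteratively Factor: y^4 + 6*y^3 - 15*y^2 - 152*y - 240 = (y + 3)*(y^3 + 3*y^2 - 24*y - 80) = (y + 3)*(y + 4)*(y^2 - y - 20) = (y - 5)*(y + 3)*(y + 4)*(y + 4)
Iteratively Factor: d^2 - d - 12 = (d + 3)*(d - 4)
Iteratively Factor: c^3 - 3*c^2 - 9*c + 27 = (c - 3)*(c^2 - 9) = (c - 3)*(c + 3)*(c - 3)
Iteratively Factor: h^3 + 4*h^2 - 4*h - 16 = (h + 2)*(h^2 + 2*h - 8) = (h + 2)*(h + 4)*(h - 2)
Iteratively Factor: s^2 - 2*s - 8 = (s + 2)*(s - 4)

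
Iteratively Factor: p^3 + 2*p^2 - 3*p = (p + 3)*(p^2 - p) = p*(p + 3)*(p - 1)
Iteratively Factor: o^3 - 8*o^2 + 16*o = (o - 4)*(o^2 - 4*o) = o*(o - 4)*(o - 4)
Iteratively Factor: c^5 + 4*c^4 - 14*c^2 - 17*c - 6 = (c + 1)*(c^4 + 3*c^3 - 3*c^2 - 11*c - 6) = (c + 1)*(c + 3)*(c^3 - 3*c - 2) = (c + 1)^2*(c + 3)*(c^2 - c - 2) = (c + 1)^3*(c + 3)*(c - 2)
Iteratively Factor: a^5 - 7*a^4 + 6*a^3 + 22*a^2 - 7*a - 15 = (a + 1)*(a^4 - 8*a^3 + 14*a^2 + 8*a - 15) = (a - 3)*(a + 1)*(a^3 - 5*a^2 - a + 5) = (a - 3)*(a + 1)^2*(a^2 - 6*a + 5) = (a - 3)*(a - 1)*(a + 1)^2*(a - 5)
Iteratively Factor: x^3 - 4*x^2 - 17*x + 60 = (x + 4)*(x^2 - 8*x + 15) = (x - 5)*(x + 4)*(x - 3)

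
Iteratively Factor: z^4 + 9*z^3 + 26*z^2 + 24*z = (z)*(z^3 + 9*z^2 + 26*z + 24) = z*(z + 3)*(z^2 + 6*z + 8) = z*(z + 2)*(z + 3)*(z + 4)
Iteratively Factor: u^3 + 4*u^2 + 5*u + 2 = (u + 2)*(u^2 + 2*u + 1) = (u + 1)*(u + 2)*(u + 1)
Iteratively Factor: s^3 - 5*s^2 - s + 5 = (s - 1)*(s^2 - 4*s - 5) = (s - 1)*(s + 1)*(s - 5)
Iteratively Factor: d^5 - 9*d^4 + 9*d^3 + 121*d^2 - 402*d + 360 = (d - 3)*(d^4 - 6*d^3 - 9*d^2 + 94*d - 120) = (d - 3)^2*(d^3 - 3*d^2 - 18*d + 40) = (d - 5)*(d - 3)^2*(d^2 + 2*d - 8) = (d - 5)*(d - 3)^2*(d + 4)*(d - 2)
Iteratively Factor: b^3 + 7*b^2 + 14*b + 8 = (b + 1)*(b^2 + 6*b + 8) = (b + 1)*(b + 2)*(b + 4)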